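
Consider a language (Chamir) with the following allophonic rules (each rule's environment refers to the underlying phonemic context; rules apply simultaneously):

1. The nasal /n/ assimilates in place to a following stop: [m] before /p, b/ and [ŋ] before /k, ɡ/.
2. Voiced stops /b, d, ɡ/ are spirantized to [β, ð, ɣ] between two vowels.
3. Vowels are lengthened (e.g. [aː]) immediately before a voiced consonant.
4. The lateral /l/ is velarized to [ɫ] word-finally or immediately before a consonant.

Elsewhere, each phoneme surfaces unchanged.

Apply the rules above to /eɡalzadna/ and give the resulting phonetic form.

[eːɣaːɫzaːdna]

/e/ meets the environment for rule 3 (before a voiced consonant) → [eː].
/ɡ/ (between /e/ and /a/) occurs between two vowels → [ɣ] by rule 2.
Rule 3 applies to /a/ (between /ɡ/ and /l/: before a voiced consonant) → [aː].
/l/ — between /a/ and /z/, word-finally or immediately before a consonant — surfaces as [ɫ] (rule 4).
/a/ — between /z/ and /d/, before a voiced consonant — surfaces as [aː] (rule 3).
/d/ (between /a/ and /n/) is in the target of rule 2 but the environment (between two vowels) is not met → [d].
/n/ (between /d/ and /a/) is in the target of rule 1 but the environment (before a labial or velar stop) is not met → [n].
/a/ (word-final): rule 3 targets it, but not before a voiced consonant → unchanged [a].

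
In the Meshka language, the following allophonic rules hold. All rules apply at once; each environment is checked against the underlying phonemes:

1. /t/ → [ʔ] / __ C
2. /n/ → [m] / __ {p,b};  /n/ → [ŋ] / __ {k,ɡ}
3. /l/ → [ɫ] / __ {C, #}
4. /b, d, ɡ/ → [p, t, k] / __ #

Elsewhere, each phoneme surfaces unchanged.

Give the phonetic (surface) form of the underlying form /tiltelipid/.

[tiɫtelipit]

/t/ — word-initial; rule 1 does not apply here → [t].
/i/ — not in any rule's target class → [i].
/l/ — between /i/ and /t/, word-finally or immediately before a consonant — surfaces as [ɫ] (rule 3).
/t/ (between /l/ and /e/) is in the target of rule 1 but the environment (immediately before a consonant) is not met → [t].
/e/ (between /t/ and /l/) is unaffected → [e].
/l/ (between /e/ and /i/) is in the target of rule 3 but the environment (word-finally or immediately before a consonant) is not met → [l].
/i/ (between /l/ and /p/) is unaffected → [i].
/p/ (between /i/ and /i/) is unaffected → [p].
/i/ — not in any rule's target class → [i].
Rule 4 applies to /d/ (word-final: word-finally) → [t].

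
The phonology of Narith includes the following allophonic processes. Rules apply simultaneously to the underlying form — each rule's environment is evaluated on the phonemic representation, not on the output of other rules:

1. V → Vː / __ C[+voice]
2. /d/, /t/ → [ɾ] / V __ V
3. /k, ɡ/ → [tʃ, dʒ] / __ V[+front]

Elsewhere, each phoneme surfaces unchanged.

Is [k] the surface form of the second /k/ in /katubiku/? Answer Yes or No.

/k/ (between /i/ and /u/) is in the target of rule 3 but the environment (before a front vowel) is not met → [k].
The actual realization is [k], which matches [k].

Yes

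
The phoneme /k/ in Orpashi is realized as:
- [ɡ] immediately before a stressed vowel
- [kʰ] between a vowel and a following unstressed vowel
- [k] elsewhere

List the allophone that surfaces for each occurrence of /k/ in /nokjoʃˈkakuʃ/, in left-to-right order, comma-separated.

[k], [ɡ], [kʰ]

Occurrence 1 (position 3): no conditioning environment matches → elsewhere allophone [k].
Occurrence 2 (position 7): immediately before a stressed vowel → [ɡ].
Occurrence 3 (position 9): between a vowel and a following unstressed vowel → [kʰ].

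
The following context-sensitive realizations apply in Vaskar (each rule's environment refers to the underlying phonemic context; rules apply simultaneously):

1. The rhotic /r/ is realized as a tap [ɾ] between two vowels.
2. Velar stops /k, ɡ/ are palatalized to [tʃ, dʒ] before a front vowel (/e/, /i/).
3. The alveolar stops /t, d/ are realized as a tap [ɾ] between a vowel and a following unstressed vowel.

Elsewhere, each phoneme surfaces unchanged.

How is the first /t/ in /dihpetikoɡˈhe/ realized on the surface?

[ɾ]

Rule 3 applies to /t/ (between /e/ and /i/: between a vowel and a following unstressed vowel) → [ɾ].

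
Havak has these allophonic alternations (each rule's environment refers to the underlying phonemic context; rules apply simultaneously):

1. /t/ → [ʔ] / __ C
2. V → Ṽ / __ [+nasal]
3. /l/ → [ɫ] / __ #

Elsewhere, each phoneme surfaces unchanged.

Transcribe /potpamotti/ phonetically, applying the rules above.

[poʔpãmoʔti]

/p/ (word-initial) is unaffected → [p].
/o/ (between /p/ and /t/) fails the environment for rule 2, so it stays [o].
/t/ (between /o/ and /p/): immediately before a consonant, so rule 1 applies → [ʔ].
/p/ (between /t/ and /a/) is unaffected → [p].
/a/ — between /p/ and /m/, before a nasal consonant — surfaces as [ã] (rule 2).
/m/ stays [m].
/o/ (between /m/ and /t/): rule 2 targets it, but not before a nasal consonant → unchanged [o].
/t/ meets the environment for rule 1 (immediately before a consonant) → [ʔ].
/t/ (between /t/ and /i/) fails the environment for rule 1, so it stays [t].
/i/ (word-final) fails the environment for rule 2, so it stays [i].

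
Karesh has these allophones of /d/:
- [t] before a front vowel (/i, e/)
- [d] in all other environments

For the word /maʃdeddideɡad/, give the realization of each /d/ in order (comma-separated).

[t], [d], [t], [t], [d]

Occurrence 1 (position 4): before a front vowel (/i, e/) → [t].
Occurrence 2 (position 6): no conditioning environment matches → elsewhere allophone [d].
Occurrence 3 (position 7): before a front vowel (/i, e/) → [t].
Occurrence 4 (position 9): before a front vowel (/i, e/) → [t].
Occurrence 5 (position 13): no conditioning environment matches → elsewhere allophone [d].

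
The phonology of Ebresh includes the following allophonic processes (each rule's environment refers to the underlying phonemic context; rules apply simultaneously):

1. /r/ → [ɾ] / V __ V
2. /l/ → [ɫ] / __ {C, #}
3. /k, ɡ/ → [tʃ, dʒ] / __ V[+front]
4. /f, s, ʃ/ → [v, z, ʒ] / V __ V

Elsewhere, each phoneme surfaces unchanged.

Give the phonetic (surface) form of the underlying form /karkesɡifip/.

[kartʃesdʒivip]

/k/ (word-initial) is in the target of rule 3 but the environment (before a front vowel) is not met → [k].
/r/ (between /a/ and /k/) fails the environment for rule 1, so it stays [r].
/k/ (between /r/ and /e/): before a front vowel, so rule 3 applies → [tʃ].
/s/ (between /e/ and /ɡ/): rule 4 targets it, but not between two vowels → unchanged [s].
/ɡ/ meets the environment for rule 3 (before a front vowel) → [dʒ].
Rule 4 applies to /f/ (between /i/ and /i/: between two vowels) → [v].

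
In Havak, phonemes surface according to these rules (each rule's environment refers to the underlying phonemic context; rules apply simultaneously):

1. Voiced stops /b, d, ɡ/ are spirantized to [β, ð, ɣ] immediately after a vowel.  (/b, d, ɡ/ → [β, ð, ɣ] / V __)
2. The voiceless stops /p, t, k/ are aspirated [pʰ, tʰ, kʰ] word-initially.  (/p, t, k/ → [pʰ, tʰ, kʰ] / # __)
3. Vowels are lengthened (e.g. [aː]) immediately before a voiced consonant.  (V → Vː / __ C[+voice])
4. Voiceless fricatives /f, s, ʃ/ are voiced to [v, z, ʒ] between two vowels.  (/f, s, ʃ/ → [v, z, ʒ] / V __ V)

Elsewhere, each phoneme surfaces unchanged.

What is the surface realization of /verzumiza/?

[veːrzuːmiːza]

/v/ — not in any rule's target class → [v].
/e/ (between /v/ and /r/): before a voiced consonant, so rule 3 applies → [eː].
/r/ (between /e/ and /z/): no rule targets it → [r].
/z/ (between /r/ and /u/) is unaffected → [z].
/u/ (between /z/ and /m/) occurs before a voiced consonant → [uː] by rule 3.
/m/ (between /u/ and /i/) is unaffected → [m].
Rule 3 applies to /i/ (between /m/ and /z/: before a voiced consonant) → [iː].
/z/ — not in any rule's target class → [z].
/a/ — word-final; rule 3 does not apply here → [a].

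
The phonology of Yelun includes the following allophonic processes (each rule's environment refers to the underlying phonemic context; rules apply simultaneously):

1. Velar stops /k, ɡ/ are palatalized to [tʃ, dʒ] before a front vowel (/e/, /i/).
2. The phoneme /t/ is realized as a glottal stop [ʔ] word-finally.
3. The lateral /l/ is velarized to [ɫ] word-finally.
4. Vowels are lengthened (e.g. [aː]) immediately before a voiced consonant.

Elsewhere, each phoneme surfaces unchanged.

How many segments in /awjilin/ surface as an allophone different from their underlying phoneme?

3

Segments that undergo a rule: /a/ → [aː] (rule 4); /i/ → [iː] (rule 4); /i/ → [iː] (rule 4).
All other segments surface unchanged.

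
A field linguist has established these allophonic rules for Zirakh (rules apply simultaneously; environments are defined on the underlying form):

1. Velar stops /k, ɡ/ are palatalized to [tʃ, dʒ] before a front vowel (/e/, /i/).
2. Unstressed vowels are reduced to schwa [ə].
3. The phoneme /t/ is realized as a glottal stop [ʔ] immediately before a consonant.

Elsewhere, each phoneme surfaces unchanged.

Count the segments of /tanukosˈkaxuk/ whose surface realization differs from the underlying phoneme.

Segments that undergo a rule: /a/ → [ə] (rule 2); /u/ → [ə] (rule 2); /o/ → [ə] (rule 2); /u/ → [ə] (rule 2).
All other segments surface unchanged.

4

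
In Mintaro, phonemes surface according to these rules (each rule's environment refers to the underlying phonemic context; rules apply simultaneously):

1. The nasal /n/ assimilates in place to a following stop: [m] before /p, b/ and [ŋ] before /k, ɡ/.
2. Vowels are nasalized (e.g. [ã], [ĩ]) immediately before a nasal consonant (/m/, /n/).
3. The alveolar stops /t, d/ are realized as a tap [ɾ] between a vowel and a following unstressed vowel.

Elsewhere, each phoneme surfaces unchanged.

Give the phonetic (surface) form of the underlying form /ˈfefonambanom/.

[ˈfefõnãmbãnõm]

/e/ — between /f/ and /f/; rule 2 does not apply here → [e].
/o/ (between /f/ and /n/): before a nasal consonant, so rule 2 applies → [õ].
/n/ (between /o/ and /a/) is in the target of rule 1 but the environment (before a labial or velar stop) is not met → [n].
/a/ — between /n/ and /m/, before a nasal consonant — surfaces as [ã] (rule 2).
/a/ meets the environment for rule 2 (before a nasal consonant) → [ã].
/n/ (between /a/ and /o/): rule 1 targets it, but not before a labial or velar stop → unchanged [n].
/o/ — between /n/ and /m/, before a nasal consonant — surfaces as [õ] (rule 2).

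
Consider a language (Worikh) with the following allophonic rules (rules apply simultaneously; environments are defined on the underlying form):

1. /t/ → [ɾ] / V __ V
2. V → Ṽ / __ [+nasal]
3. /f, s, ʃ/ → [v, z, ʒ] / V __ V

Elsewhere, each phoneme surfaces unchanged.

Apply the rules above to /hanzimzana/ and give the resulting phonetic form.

/h/ — not in any rule's target class → [h].
/a/ (between /h/ and /n/) occurs before a nasal consonant → [ã] by rule 2.
/n/ stays [n].
/z/ (between /n/ and /i/) is unaffected → [z].
/i/ (between /z/ and /m/) occurs before a nasal consonant → [ĩ] by rule 2.
/m/ (between /i/ and /z/) is unaffected → [m].
/z/ (between /m/ and /a/) is unaffected → [z].
/a/ meets the environment for rule 2 (before a nasal consonant) → [ã].
/n/ (between /a/ and /a/): no rule targets it → [n].
/a/ (word-final) fails the environment for rule 2, so it stays [a].

[hãnzĩmzãna]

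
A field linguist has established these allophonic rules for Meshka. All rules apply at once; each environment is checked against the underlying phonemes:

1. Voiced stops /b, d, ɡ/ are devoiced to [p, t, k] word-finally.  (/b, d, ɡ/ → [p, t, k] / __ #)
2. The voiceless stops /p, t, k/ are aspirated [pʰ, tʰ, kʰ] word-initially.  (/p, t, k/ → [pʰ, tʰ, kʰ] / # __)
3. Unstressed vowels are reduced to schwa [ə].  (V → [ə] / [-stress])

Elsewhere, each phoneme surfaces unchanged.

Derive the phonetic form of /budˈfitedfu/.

[bədˈfitədfə]

/b/ (word-initial) is in the target of rule 1 but the environment (word-finally) is not met → [b].
Rule 3 applies to /u/ (between /b/ and /d/: in an unstressed syllable) → [ə].
/d/ (between /u/ and /f/): rule 1 targets it, but not word-finally → unchanged [d].
/f/ (between /d/ and /i/): no rule targets it → [f].
/i/ (between /f/ and /t/) is in the target of rule 3 but the environment (in an unstressed syllable) is not met → [i].
/t/ (between /i/ and /e/): rule 2 targets it, but not word-initially → unchanged [t].
/e/ (between /t/ and /d/) occurs in an unstressed syllable → [ə] by rule 3.
/d/ (between /e/ and /f/) is in the target of rule 1 but the environment (word-finally) is not met → [d].
/f/ (between /d/ and /u/) is unaffected → [f].
Rule 3 applies to /u/ (word-final: in an unstressed syllable) → [ə].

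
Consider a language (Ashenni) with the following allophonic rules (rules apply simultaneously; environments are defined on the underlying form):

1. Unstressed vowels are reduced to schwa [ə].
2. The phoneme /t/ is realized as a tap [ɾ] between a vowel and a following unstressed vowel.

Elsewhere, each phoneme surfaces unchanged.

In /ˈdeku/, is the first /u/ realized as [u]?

No

/u/ — word-final, in an unstressed syllable — surfaces as [ə] (rule 1).
The actual realization is [ə], not [u].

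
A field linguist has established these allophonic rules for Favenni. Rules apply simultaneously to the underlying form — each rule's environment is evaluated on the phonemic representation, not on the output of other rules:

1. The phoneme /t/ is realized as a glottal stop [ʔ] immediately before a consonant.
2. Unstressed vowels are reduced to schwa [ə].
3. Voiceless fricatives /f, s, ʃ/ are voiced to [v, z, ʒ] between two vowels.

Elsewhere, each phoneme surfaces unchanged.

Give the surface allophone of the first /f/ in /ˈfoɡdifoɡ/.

/f/ — word-initial; rule 3 does not apply here → [f].

[f]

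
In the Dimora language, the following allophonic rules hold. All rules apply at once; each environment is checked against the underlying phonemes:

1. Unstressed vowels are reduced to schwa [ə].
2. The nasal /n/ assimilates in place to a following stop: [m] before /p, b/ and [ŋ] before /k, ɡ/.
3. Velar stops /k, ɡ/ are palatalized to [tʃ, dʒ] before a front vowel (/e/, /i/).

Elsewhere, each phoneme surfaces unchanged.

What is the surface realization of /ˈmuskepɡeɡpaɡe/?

[ˈmustʃəpdʒəɡpədʒə]

/m/ (word-initial) is unaffected → [m].
/u/ (between /m/ and /s/) is in the target of rule 1 but the environment (in an unstressed syllable) is not met → [u].
/s/ stays [s].
/k/ — between /s/ and /e/, before a front vowel — surfaces as [tʃ] (rule 3).
Rule 1 applies to /e/ (between /k/ and /p/: in an unstressed syllable) → [ə].
/p/ (between /e/ and /ɡ/) is unaffected → [p].
Rule 3 applies to /ɡ/ (between /p/ and /e/: before a front vowel) → [dʒ].
/e/ — between /ɡ/ and /ɡ/, in an unstressed syllable — surfaces as [ə] (rule 1).
/ɡ/ (between /e/ and /p/): rule 3 targets it, but not before a front vowel → unchanged [ɡ].
/p/ (between /ɡ/ and /a/): no rule targets it → [p].
/a/ (between /p/ and /ɡ/): in an unstressed syllable, so rule 1 applies → [ə].
/ɡ/ (between /a/ and /e/): before a front vowel, so rule 3 applies → [dʒ].
Rule 1 applies to /e/ (word-final: in an unstressed syllable) → [ə].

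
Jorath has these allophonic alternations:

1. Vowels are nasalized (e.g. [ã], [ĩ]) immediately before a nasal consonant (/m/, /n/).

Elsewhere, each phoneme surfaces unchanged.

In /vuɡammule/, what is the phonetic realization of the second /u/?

[u]

/u/ (between /m/ and /l/): rule 1 targets it, but not before a nasal consonant → unchanged [u].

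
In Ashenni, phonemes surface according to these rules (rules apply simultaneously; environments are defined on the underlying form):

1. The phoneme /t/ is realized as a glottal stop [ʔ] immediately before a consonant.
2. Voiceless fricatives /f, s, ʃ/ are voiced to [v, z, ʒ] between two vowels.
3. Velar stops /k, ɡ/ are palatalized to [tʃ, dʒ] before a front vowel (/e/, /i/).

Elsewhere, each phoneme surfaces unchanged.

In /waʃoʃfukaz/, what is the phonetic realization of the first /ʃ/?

[ʒ]

Rule 2 applies to /ʃ/ (between /a/ and /o/: between two vowels) → [ʒ].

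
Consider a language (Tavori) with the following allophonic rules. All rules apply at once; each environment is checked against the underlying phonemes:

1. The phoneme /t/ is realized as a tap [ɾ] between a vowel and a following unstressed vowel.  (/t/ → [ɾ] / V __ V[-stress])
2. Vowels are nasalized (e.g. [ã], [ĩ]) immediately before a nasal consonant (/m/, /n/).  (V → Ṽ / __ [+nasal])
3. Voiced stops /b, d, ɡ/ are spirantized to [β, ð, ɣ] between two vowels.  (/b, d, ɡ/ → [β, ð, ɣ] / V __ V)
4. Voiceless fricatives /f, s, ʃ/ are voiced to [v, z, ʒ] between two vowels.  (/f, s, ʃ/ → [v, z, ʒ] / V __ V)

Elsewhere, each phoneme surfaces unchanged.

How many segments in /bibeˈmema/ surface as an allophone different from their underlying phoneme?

3

Segments that undergo a rule: /b/ → [β] (rule 3); /e/ → [ẽ] (rule 2); /e/ → [ẽ] (rule 2).
All other segments surface unchanged.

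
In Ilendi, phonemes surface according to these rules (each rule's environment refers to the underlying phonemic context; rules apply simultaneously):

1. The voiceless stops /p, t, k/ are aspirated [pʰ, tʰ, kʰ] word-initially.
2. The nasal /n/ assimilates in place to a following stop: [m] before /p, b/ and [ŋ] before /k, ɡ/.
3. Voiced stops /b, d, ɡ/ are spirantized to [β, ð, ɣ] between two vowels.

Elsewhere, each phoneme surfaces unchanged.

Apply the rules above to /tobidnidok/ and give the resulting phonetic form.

/t/ — word-initial, word-initially — surfaces as [tʰ] (rule 1).
/o/ — not in any rule's target class → [o].
Rule 3 applies to /b/ (between /o/ and /i/: between two vowels) → [β].
/i/ stays [i].
/d/ (between /i/ and /n/) is in the target of rule 3 but the environment (between two vowels) is not met → [d].
/n/ (between /d/ and /i/): rule 2 targets it, but not before a labial or velar stop → unchanged [n].
/i/ — not in any rule's target class → [i].
/d/ (between /i/ and /o/): between two vowels, so rule 3 applies → [ð].
/o/ stays [o].
/k/ (word-final): rule 1 targets it, but not word-initially → unchanged [k].

[tʰoβidniðok]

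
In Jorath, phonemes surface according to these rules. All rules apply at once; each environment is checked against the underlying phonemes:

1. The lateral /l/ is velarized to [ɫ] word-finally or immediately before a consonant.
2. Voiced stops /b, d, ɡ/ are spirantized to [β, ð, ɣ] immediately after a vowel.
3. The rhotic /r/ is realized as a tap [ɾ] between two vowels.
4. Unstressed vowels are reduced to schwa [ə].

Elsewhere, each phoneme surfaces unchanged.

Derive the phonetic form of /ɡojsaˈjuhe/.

[ɡəjsəˈjuhə]

/ɡ/ (word-initial) is in the target of rule 2 but the environment (immediately after a vowel) is not met → [ɡ].
Rule 4 applies to /o/ (between /ɡ/ and /j/: in an unstressed syllable) → [ə].
/j/ (between /o/ and /s/): no rule targets it → [j].
/s/ (between /j/ and /a/) is unaffected → [s].
Rule 4 applies to /a/ (between /s/ and /j/: in an unstressed syllable) → [ə].
/j/ (between /a/ and /u/) is unaffected → [j].
/u/ (between /j/ and /h/): rule 4 targets it, but not in an unstressed syllable → unchanged [u].
/h/ — not in any rule's target class → [h].
/e/ meets the environment for rule 4 (in an unstressed syllable) → [ə].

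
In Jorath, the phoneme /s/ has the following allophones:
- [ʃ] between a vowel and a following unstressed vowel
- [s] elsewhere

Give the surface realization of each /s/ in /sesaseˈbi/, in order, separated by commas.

Occurrence 1 (position 1): no conditioning environment matches → elsewhere allophone [s].
Occurrence 2 (position 3): between a vowel and a following unstressed vowel → [ʃ].
Occurrence 3 (position 5): between a vowel and a following unstressed vowel → [ʃ].

[s], [ʃ], [ʃ]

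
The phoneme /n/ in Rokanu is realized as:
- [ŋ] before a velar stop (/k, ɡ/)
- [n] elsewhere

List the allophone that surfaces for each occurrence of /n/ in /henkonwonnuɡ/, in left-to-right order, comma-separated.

Occurrence 1 (position 3): before a velar stop → [ŋ].
Occurrence 2 (position 6): no conditioning environment matches → elsewhere allophone [n].
Occurrence 3 (position 9): no conditioning environment matches → elsewhere allophone [n].
Occurrence 4 (position 10): no conditioning environment matches → elsewhere allophone [n].

[ŋ], [n], [n], [n]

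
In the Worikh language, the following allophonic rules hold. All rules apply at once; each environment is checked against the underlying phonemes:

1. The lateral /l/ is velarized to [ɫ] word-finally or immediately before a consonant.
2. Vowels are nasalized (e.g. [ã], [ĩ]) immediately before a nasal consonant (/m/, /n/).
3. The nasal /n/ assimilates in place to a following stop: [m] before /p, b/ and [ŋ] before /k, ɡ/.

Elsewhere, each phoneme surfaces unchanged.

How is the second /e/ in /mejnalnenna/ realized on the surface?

Rule 2 applies to /e/ (between /n/ and /n/: before a nasal consonant) → [ẽ].

[ẽ]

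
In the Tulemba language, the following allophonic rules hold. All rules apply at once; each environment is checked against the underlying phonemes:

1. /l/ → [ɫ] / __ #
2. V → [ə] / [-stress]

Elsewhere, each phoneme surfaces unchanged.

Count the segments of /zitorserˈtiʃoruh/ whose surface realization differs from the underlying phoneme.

Segments that undergo a rule: /i/ → [ə] (rule 2); /o/ → [ə] (rule 2); /e/ → [ə] (rule 2); /o/ → [ə] (rule 2); /u/ → [ə] (rule 2).
All other segments surface unchanged.

5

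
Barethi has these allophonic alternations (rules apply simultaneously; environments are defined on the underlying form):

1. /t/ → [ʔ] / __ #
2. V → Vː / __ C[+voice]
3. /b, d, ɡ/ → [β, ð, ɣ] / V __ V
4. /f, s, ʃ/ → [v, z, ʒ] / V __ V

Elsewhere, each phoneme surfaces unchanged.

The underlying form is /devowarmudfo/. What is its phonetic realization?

/d/ (word-initial): rule 3 targets it, but not between two vowels → unchanged [d].
/e/ (between /d/ and /v/) occurs before a voiced consonant → [eː] by rule 2.
/v/ (between /e/ and /o/): no rule targets it → [v].
/o/ meets the environment for rule 2 (before a voiced consonant) → [oː].
/w/ — not in any rule's target class → [w].
/a/ meets the environment for rule 2 (before a voiced consonant) → [aː].
/r/ stays [r].
/m/ (between /r/ and /u/) is unaffected → [m].
/u/ — between /m/ and /d/, before a voiced consonant — surfaces as [uː] (rule 2).
/d/ (between /u/ and /f/): rule 3 targets it, but not between two vowels → unchanged [d].
/f/ (between /d/ and /o/): rule 4 targets it, but not between two vowels → unchanged [f].
/o/ (word-final) fails the environment for rule 2, so it stays [o].

[deːvoːwaːrmuːdfo]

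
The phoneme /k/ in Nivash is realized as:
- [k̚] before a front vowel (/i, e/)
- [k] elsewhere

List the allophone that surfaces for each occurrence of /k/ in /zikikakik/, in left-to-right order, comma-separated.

[k̚], [k], [k̚], [k]

Occurrence 1 (position 3): before a front vowel (/i, e/) → [k̚].
Occurrence 2 (position 5): no conditioning environment matches → elsewhere allophone [k].
Occurrence 3 (position 7): before a front vowel (/i, e/) → [k̚].
Occurrence 4 (position 9): no conditioning environment matches → elsewhere allophone [k].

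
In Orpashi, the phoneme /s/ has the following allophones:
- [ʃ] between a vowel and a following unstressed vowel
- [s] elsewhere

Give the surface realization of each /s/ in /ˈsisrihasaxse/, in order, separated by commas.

[s], [s], [ʃ], [s]

Occurrence 1 (position 1): no conditioning environment matches → elsewhere allophone [s].
Occurrence 2 (position 3): no conditioning environment matches → elsewhere allophone [s].
Occurrence 3 (position 8): between a vowel and a following unstressed vowel → [ʃ].
Occurrence 4 (position 11): no conditioning environment matches → elsewhere allophone [s].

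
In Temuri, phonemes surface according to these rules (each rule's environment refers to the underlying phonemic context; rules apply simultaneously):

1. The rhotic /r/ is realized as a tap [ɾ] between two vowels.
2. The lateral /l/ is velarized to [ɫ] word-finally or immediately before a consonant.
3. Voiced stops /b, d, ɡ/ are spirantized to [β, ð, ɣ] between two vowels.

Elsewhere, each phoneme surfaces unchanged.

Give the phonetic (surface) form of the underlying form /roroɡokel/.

[roɾoɣokeɫ]

/r/ (word-initial) is in the target of rule 1 but the environment (between two vowels) is not met → [r].
/o/ stays [o].
/r/ — between /o/ and /o/, between two vowels — surfaces as [ɾ] (rule 1).
/o/ (between /r/ and /ɡ/) is unaffected → [o].
Rule 3 applies to /ɡ/ (between /o/ and /o/: between two vowels) → [ɣ].
/o/ (between /ɡ/ and /k/) is unaffected → [o].
/k/ (between /o/ and /e/): no rule targets it → [k].
/e/ (between /k/ and /l/): no rule targets it → [e].
/l/ (word-final): word-finally or immediately before a consonant, so rule 2 applies → [ɫ].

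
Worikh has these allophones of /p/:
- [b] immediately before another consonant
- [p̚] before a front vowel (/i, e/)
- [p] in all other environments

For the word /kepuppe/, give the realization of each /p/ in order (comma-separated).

[p], [b], [p̚]

Occurrence 1 (position 3): no conditioning environment matches → elsewhere allophone [p].
Occurrence 2 (position 5): immediately before another consonant → [b].
Occurrence 3 (position 6): before a front vowel (/i, e/) → [p̚].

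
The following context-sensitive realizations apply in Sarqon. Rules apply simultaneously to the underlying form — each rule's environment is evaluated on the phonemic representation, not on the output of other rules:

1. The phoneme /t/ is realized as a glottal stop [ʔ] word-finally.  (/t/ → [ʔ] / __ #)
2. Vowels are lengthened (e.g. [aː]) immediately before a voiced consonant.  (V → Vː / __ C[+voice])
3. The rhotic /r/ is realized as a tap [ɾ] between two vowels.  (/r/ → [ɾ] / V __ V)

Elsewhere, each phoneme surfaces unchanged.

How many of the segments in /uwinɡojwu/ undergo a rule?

Segments that undergo a rule: /u/ → [uː] (rule 2); /i/ → [iː] (rule 2); /o/ → [oː] (rule 2).
All other segments surface unchanged.

3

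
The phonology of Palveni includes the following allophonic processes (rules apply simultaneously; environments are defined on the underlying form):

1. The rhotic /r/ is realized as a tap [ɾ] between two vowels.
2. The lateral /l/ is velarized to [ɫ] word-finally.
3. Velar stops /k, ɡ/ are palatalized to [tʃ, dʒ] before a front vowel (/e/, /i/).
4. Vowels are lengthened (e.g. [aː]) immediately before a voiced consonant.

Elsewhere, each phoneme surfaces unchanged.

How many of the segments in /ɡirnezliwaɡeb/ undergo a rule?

7

Segments that undergo a rule: /ɡ/ → [dʒ] (rule 3); /i/ → [iː] (rule 4); /e/ → [eː] (rule 4); /i/ → [iː] (rule 4); /a/ → [aː] (rule 4); /ɡ/ → [dʒ] (rule 3); /e/ → [eː] (rule 4).
All other segments surface unchanged.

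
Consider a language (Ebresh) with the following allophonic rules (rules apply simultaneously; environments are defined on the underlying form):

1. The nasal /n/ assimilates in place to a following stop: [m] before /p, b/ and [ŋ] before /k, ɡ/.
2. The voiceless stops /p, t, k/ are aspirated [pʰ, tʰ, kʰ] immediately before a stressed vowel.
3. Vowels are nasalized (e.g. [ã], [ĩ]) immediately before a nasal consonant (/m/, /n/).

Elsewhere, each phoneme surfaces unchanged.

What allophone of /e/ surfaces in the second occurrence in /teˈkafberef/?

[e]

/e/ — between /b/ and /r/; rule 3 does not apply here → [e].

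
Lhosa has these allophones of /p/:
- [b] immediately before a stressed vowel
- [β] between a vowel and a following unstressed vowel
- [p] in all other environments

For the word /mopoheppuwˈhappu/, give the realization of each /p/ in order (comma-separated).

Occurrence 1 (position 3): between a vowel and a following unstressed vowel → [β].
Occurrence 2 (position 7): no conditioning environment matches → elsewhere allophone [p].
Occurrence 3 (position 8): no conditioning environment matches → elsewhere allophone [p].
Occurrence 4 (position 13): no conditioning environment matches → elsewhere allophone [p].
Occurrence 5 (position 14): no conditioning environment matches → elsewhere allophone [p].

[β], [p], [p], [p], [p]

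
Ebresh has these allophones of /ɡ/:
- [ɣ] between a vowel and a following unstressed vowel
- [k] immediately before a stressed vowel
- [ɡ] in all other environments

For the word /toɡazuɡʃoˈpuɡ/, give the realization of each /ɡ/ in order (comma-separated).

[ɣ], [ɡ], [ɡ]

Occurrence 1 (position 3): between a vowel and a following unstressed vowel → [ɣ].
Occurrence 2 (position 7): no conditioning environment matches → elsewhere allophone [ɡ].
Occurrence 3 (position 12): no conditioning environment matches → elsewhere allophone [ɡ].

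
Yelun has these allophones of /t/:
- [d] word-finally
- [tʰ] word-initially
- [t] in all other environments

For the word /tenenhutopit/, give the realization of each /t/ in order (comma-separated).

[tʰ], [t], [d]

Occurrence 1 (position 1): word-initially → [tʰ].
Occurrence 2 (position 8): no conditioning environment matches → elsewhere allophone [t].
Occurrence 3 (position 12): word-finally → [d].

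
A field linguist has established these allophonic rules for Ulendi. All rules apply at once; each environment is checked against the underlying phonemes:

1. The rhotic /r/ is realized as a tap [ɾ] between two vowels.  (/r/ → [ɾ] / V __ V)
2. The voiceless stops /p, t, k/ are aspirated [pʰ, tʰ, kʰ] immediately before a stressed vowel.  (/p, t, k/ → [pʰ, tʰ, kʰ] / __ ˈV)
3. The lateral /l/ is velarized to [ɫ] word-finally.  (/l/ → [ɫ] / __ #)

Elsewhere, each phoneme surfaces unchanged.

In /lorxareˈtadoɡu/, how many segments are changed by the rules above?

Segments that undergo a rule: /r/ → [ɾ] (rule 1); /t/ → [tʰ] (rule 2).
All other segments surface unchanged.

2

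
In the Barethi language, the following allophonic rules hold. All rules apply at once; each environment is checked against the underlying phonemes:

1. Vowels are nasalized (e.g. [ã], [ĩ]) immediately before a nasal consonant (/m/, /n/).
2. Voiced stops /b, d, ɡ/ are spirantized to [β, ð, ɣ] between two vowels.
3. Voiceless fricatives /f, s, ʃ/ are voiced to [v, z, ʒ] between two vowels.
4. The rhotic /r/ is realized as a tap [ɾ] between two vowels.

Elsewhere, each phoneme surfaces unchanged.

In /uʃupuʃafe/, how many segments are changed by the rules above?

Segments that undergo a rule: /ʃ/ → [ʒ] (rule 3); /ʃ/ → [ʒ] (rule 3); /f/ → [v] (rule 3).
All other segments surface unchanged.

3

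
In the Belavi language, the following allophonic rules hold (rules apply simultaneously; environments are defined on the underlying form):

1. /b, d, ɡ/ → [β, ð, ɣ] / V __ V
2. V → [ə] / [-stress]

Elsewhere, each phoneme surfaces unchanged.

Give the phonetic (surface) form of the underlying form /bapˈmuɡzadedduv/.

[bəpˈmuɡzəðəddəv]

/b/ — word-initial; rule 1 does not apply here → [b].
/a/ (between /b/ and /p/) occurs in an unstressed syllable → [ə] by rule 2.
/p/ (between /a/ and /m/): no rule targets it → [p].
/m/ (between /p/ and /u/) is unaffected → [m].
/u/ (between /m/ and /ɡ/) fails the environment for rule 2, so it stays [u].
/ɡ/ (between /u/ and /z/): rule 1 targets it, but not between two vowels → unchanged [ɡ].
/z/ stays [z].
/a/ (between /z/ and /d/) occurs in an unstressed syllable → [ə] by rule 2.
/d/ — between /a/ and /e/, between two vowels — surfaces as [ð] (rule 1).
/e/ (between /d/ and /d/) occurs in an unstressed syllable → [ə] by rule 2.
/d/ — between /e/ and /d/; rule 1 does not apply here → [d].
/d/ (between /d/ and /u/) fails the environment for rule 1, so it stays [d].
/u/ — between /d/ and /v/, in an unstressed syllable — surfaces as [ə] (rule 2).
/v/ (word-final) is unaffected → [v].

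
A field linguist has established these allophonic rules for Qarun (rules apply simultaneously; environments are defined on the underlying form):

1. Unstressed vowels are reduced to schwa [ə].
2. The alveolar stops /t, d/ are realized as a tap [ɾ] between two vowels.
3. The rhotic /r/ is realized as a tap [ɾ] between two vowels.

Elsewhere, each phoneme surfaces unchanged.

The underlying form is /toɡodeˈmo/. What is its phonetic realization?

/t/ (word-initial): rule 2 targets it, but not between two vowels → unchanged [t].
Rule 1 applies to /o/ (between /t/ and /ɡ/: in an unstressed syllable) → [ə].
/o/ meets the environment for rule 1 (in an unstressed syllable) → [ə].
/d/ (between /o/ and /e/): between two vowels, so rule 2 applies → [ɾ].
/e/ — between /d/ and /m/, in an unstressed syllable — surfaces as [ə] (rule 1).
/o/ (word-final) is in the target of rule 1 but the environment (in an unstressed syllable) is not met → [o].

[təɡəɾəˈmo]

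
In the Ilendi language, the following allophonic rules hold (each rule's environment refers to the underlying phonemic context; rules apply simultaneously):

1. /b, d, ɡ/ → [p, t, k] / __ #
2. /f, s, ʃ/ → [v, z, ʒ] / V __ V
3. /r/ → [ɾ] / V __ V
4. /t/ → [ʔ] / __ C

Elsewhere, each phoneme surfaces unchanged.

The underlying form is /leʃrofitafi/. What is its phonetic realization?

/l/ stays [l].
/e/ stays [e].
/ʃ/ — between /e/ and /r/; rule 2 does not apply here → [ʃ].
/r/ — between /ʃ/ and /o/; rule 3 does not apply here → [r].
/o/ stays [o].
Rule 2 applies to /f/ (between /o/ and /i/: between two vowels) → [v].
/i/ (between /f/ and /t/): no rule targets it → [i].
/t/ (between /i/ and /a/) is in the target of rule 4 but the environment (immediately before a consonant) is not met → [t].
/a/ stays [a].
Rule 2 applies to /f/ (between /a/ and /i/: between two vowels) → [v].
/i/ stays [i].

[leʃrovitavi]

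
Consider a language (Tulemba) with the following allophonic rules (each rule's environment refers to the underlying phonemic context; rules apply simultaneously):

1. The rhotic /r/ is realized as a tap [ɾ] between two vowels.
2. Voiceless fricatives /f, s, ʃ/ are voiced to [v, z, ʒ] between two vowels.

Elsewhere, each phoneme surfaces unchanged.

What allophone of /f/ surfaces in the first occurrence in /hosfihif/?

[f]

/f/ — between /s/ and /i/; rule 2 does not apply here → [f].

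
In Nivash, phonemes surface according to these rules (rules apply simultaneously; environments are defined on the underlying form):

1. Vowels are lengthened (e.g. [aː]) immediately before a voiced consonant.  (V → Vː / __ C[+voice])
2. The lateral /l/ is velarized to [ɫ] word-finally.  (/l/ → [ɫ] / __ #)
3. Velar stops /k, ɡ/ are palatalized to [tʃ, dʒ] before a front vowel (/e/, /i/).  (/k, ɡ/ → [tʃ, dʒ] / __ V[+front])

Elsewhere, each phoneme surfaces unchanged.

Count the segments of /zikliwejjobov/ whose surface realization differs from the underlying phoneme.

Segments that undergo a rule: /i/ → [iː] (rule 1); /e/ → [eː] (rule 1); /o/ → [oː] (rule 1); /o/ → [oː] (rule 1).
All other segments surface unchanged.

4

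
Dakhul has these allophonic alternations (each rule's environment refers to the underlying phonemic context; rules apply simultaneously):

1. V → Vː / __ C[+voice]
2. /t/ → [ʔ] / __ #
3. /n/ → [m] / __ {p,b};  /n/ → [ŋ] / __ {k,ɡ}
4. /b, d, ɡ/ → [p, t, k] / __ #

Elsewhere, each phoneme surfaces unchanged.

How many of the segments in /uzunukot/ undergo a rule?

3

Segments that undergo a rule: /u/ → [uː] (rule 1); /u/ → [uː] (rule 1); /t/ → [ʔ] (rule 2).
All other segments surface unchanged.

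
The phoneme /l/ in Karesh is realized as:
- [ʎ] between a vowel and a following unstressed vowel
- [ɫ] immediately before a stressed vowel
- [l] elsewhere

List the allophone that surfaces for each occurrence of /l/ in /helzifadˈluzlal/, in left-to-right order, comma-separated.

Occurrence 1 (position 3): no conditioning environment matches → elsewhere allophone [l].
Occurrence 2 (position 9): immediately before a stressed vowel → [ɫ].
Occurrence 3 (position 12): no conditioning environment matches → elsewhere allophone [l].
Occurrence 4 (position 14): no conditioning environment matches → elsewhere allophone [l].

[l], [ɫ], [l], [l]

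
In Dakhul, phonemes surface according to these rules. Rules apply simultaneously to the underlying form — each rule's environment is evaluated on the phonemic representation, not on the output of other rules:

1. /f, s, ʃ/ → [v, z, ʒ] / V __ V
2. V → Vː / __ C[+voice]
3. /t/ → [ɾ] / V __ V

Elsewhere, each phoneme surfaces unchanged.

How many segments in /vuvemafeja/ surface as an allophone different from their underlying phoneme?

Segments that undergo a rule: /u/ → [uː] (rule 2); /e/ → [eː] (rule 2); /f/ → [v] (rule 1); /e/ → [eː] (rule 2).
All other segments surface unchanged.

4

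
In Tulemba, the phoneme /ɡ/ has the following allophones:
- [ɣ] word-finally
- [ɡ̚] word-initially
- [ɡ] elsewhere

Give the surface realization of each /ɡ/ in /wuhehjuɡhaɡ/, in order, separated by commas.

Occurrence 1 (position 8): no conditioning environment matches → elsewhere allophone [ɡ].
Occurrence 2 (position 11): word-finally → [ɣ].

[ɡ], [ɣ]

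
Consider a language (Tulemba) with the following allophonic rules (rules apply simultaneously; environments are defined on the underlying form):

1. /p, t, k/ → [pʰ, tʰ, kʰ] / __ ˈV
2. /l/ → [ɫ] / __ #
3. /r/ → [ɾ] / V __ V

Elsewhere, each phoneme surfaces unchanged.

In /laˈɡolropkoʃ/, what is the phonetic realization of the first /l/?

[l]

/l/ — word-initial; rule 2 does not apply here → [l].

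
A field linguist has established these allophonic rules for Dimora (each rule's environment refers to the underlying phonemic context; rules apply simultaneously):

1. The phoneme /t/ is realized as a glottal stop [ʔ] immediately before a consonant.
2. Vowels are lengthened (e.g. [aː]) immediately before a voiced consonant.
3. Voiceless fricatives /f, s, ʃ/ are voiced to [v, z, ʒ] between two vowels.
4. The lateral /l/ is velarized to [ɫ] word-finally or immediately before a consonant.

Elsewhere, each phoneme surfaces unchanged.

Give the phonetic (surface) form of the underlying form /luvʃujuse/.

[luːvʃuːjuze]

/l/ — word-initial; rule 4 does not apply here → [l].
/u/ (between /l/ and /v/) occurs before a voiced consonant → [uː] by rule 2.
/v/ (between /u/ and /ʃ/): no rule targets it → [v].
/ʃ/ (between /v/ and /u/) is in the target of rule 3 but the environment (between two vowels) is not met → [ʃ].
/u/ meets the environment for rule 2 (before a voiced consonant) → [uː].
/j/ (between /u/ and /u/) is unaffected → [j].
/u/ (between /j/ and /s/) is in the target of rule 2 but the environment (before a voiced consonant) is not met → [u].
/s/ (between /u/ and /e/) occurs between two vowels → [z] by rule 3.
/e/ (word-final): rule 2 targets it, but not before a voiced consonant → unchanged [e].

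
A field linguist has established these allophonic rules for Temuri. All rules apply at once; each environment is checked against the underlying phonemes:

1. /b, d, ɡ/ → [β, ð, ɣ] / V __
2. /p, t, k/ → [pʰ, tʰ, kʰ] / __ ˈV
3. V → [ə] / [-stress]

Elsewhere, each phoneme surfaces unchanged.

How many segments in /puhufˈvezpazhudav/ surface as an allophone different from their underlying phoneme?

6

Segments that undergo a rule: /u/ → [ə] (rule 3); /u/ → [ə] (rule 3); /a/ → [ə] (rule 3); /u/ → [ə] (rule 3); /d/ → [ð] (rule 1); /a/ → [ə] (rule 3).
All other segments surface unchanged.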